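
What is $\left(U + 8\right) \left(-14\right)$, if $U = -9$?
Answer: $14$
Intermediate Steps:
$\left(U + 8\right) \left(-14\right) = \left(-9 + 8\right) \left(-14\right) = \left(-1\right) \left(-14\right) = 14$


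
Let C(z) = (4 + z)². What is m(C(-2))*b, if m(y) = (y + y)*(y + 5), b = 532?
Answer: 38304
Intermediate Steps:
m(y) = 2*y*(5 + y) (m(y) = (2*y)*(5 + y) = 2*y*(5 + y))
m(C(-2))*b = (2*(4 - 2)²*(5 + (4 - 2)²))*532 = (2*2²*(5 + 2²))*532 = (2*4*(5 + 4))*532 = (2*4*9)*532 = 72*532 = 38304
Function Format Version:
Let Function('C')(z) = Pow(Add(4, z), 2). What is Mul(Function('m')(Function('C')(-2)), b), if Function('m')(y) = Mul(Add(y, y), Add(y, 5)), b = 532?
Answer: 38304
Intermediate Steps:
Function('m')(y) = Mul(2, y, Add(5, y)) (Function('m')(y) = Mul(Mul(2, y), Add(5, y)) = Mul(2, y, Add(5, y)))
Mul(Function('m')(Function('C')(-2)), b) = Mul(Mul(2, Pow(Add(4, -2), 2), Add(5, Pow(Add(4, -2), 2))), 532) = Mul(Mul(2, Pow(2, 2), Add(5, Pow(2, 2))), 532) = Mul(Mul(2, 4, Add(5, 4)), 532) = Mul(Mul(2, 4, 9), 532) = Mul(72, 532) = 38304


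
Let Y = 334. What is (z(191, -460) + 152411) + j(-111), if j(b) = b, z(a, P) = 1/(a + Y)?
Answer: 79957501/525 ≈ 1.5230e+5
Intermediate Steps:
z(a, P) = 1/(334 + a) (z(a, P) = 1/(a + 334) = 1/(334 + a))
(z(191, -460) + 152411) + j(-111) = (1/(334 + 191) + 152411) - 111 = (1/525 + 152411) - 111 = 80015776/525 - 111 = 79957501/525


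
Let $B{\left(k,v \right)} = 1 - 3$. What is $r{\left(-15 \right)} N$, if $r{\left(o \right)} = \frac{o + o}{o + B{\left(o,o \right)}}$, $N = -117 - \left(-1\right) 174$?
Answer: $\frac{1710}{17} \approx 100.59$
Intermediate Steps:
$B{\left(k,v \right)} = -2$ ($B{\left(k,v \right)} = 1 - 3 = -2$)
$N = 57$ ($N = -117 - -174 = -117 + 174 = 57$)
$r{\left(o \right)} = \frac{2 o}{-2 + o}$ ($r{\left(o \right)} = \frac{o + o}{o - 2} = \frac{2 o}{-2 + o}$)
$r{\left(-15 \right)} N = 2 \left(-15\right) \frac{1}{-2 - 15} \cdot 57 = 2 \left(-15\right) \frac{1}{-17} \cdot 57 = 2 \left(-15\right) \left(- \frac{1}{17}\right) 57 = \frac{30}{17} \cdot 57 = \frac{1710}{17}$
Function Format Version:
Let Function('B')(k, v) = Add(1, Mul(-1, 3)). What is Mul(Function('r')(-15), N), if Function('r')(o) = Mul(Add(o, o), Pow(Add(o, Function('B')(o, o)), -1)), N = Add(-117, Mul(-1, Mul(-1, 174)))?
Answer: Rational(1710, 17) ≈ 100.59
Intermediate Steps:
Function('B')(k, v) = -2 (Function('B')(k, v) = Add(1, -3) = -2)
N = 57 (N = Add(-117, Mul(-1, -174)) = Add(-117, 174) = 57)
Function('r')(o) = Mul(2, o, Pow(Add(-2, o), -1)) (Function('r')(o) = Mul(Add(o, o), Pow(Add(o, -2), -1)) = Mul(Mul(2, o), Pow(Add(-2, o), -1)) = Mul(2, o, Pow(Add(-2, o), -1)))
Mul(Function('r')(-15), N) = Mul(Mul(2, -15, Pow(Add(-2, -15), -1)), 57) = Mul(Mul(2, -15, Pow(-17, -1)), 57) = Mul(Mul(2, -15, Rational(-1, 17)), 57) = Mul(Rational(30, 17), 57) = Rational(1710, 17)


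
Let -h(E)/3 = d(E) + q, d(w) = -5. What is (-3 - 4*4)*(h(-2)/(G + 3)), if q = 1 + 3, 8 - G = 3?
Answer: -57/8 ≈ -7.1250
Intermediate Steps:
G = 5 (G = 8 - 1*3 = 8 - 3 = 5)
q = 4
h(E) = 3 (h(E) = -3*(-5 + 4) = -3*(-1) = 3)
(-3 - 4*4)*(h(-2)/(G + 3)) = (-3 - 4*4)*(3/(5 + 3)) = (-3 - 16)*(3/8) = -57/8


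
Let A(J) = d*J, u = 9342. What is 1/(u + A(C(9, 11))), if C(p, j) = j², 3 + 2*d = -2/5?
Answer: 10/91363 ≈ 0.00010945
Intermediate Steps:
d = -17/10 (d = -3/2 + (-2/5)/2 = -3/2 + (-2*⅕)/2 = -3/2 + (½)*(-⅖) = -3/2 - ⅕ = -17/10 ≈ -1.7000)
A(J) = -17*J/10
1/(u + A(C(9, 11))) = 1/(9342 - 17/10*11²) = 1/(9342 - 17/10*121) = 1/(9342 - 2057/10) = 1/(91363/10) = 10/91363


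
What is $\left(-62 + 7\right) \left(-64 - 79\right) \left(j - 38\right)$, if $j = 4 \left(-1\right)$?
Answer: $-330330$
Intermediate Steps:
$j = -4$
$\left(-62 + 7\right) \left(-64 - 79\right) \left(j - 38\right) = \left(-62 + 7\right) \left(-64 - 79\right) \left(-4 - 38\right) = \left(-55\right) \left(-143\right) \left(-42\right) = 7865 \left(-42\right) = -330330$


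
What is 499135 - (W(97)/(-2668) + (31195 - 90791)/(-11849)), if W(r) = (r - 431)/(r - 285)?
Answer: 1483231796015831/2971634408 ≈ 4.9913e+5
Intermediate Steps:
W(r) = (-431 + r)/(-285 + r)
499135 - (W(97)/(-2668) + (31195 - 90791)/(-11849)) = 499135 - (((-431 + 97)/(-285 + 97))/(-2668) + (31195 - 90791)/(-11849)) = 499135 - ((-334/(-188))*(-1/2668) - 59596*(-1/11849)) = 499135 - (-1/188*(-334)*(-1/2668) + 59596/11849) = 499135 - ((167/94)*(-1/2668) + 59596/11849) = 499135 - (-167/250792 + 59596/11849) = 499135 - 1*14944221249/2971634408 = 499135 - 14944221249/2971634408 = 1483231796015831/2971634408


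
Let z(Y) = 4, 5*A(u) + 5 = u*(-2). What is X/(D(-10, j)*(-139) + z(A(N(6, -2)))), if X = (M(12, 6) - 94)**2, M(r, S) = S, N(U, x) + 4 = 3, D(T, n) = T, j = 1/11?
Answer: 3872/697 ≈ 5.5552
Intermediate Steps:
j = 1/11 ≈ 0.090909
N(U, x) = -1 (N(U, x) = -4 + 3 = -1)
A(u) = -1 - 2*u/5 (A(u) = -1 + (u*(-2))/5 = -1 + (-2*u)/5 = -1 - 2*u/5)
X = 7744 (X = (6 - 94)**2 = (-88)**2 = 7744)
X/(D(-10, j)*(-139) + z(A(N(6, -2)))) = 7744/(-10*(-139) + 4) = 7744/(1390 + 4) = 7744/1394 = 7744*(1/1394) = 3872/697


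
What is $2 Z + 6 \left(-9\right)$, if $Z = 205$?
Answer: $356$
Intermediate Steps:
$2 Z + 6 \left(-9\right) = 2 \cdot 205 + 6 \left(-9\right) = 410 - 54 = 356$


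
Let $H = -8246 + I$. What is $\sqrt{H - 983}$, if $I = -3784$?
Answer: $13 i \sqrt{77} \approx 114.07 i$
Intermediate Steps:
$H = -12030$ ($H = -8246 - 3784 = -12030$)
$\sqrt{H - 983} = \sqrt{-12030 - 983} = \sqrt{-13013} = 13 i \sqrt{77}$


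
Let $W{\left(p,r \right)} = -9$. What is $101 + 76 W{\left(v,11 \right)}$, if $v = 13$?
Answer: $-583$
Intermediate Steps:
$101 + 76 W{\left(v,11 \right)} = 101 + 76 \left(-9\right) = 101 - 684 = -583$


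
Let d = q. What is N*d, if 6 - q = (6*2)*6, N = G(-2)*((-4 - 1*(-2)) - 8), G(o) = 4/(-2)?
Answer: -1320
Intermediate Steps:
G(o) = -2 (G(o) = 4*(-½) = -2)
N = 20 (N = -2*((-4 - 1*(-2)) - 8) = -2*((-4 + 2) - 8) = -2*(-2 - 8) = -2*(-10) = 20)
q = -66 (q = 6 - 6*2*6 = 6 - 12*6 = 6 - 1*72 = 6 - 72 = -66)
d = -66
N*d = 20*(-66) = -1320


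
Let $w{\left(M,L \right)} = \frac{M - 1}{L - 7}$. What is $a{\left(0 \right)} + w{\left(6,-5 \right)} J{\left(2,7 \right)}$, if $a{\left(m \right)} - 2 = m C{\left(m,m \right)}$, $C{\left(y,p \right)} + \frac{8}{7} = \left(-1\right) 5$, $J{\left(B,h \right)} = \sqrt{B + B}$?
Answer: $\frac{7}{6} \approx 1.1667$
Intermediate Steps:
$w{\left(M,L \right)} = \frac{-1 + M}{-7 + L}$
$J{\left(B,h \right)} = \sqrt{2} \sqrt{B}$ ($J{\left(B,h \right)} = \sqrt{2 B} = \sqrt{2} \sqrt{B}$)
$C{\left(y,p \right)} = - \frac{43}{7}$ ($C{\left(y,p \right)} = - \frac{8}{7} - 5 = - \frac{43}{7}$)
$a{\left(m \right)} = 2 - \frac{43 m}{7}$ ($a{\left(m \right)} = 2 + m \left(- \frac{43}{7}\right) = 2 - \frac{43 m}{7}$)
$a{\left(0 \right)} + w{\left(6,-5 \right)} J{\left(2,7 \right)} = \left(2 - 0\right) + \frac{-1 + 6}{-7 - 5} \sqrt{2} \sqrt{2} = \left(2 + 0\right) + \frac{1}{-12} \cdot 5 \cdot 2 = 2 + \left(- \frac{1}{12}\right) 5 \cdot 2 = 2 - \frac{5}{6} = \frac{7}{6}$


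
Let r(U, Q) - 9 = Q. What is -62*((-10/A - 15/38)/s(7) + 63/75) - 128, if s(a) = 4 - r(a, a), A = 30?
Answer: -3143693/17100 ≈ -183.84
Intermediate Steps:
r(U, Q) = 9 + Q
s(a) = -5 - a (s(a) = 4 - (9 + a) = 4 + (-9 - a) = -5 - a)
-62*((-10/A - 15/38)/s(7) + 63/75) - 128 = -62*((-10/30 - 15/38)/(-5 - 1*7) + 63/75) - 128 = -62*((-10*1/30 - 15*1/38)/(-5 - 7) + 63*(1/75)) - 128 = -62*((-⅓ - 15/38)/(-12) + 21/25) - 128 = -62*(-83/114*(-1/12) + 21/25) - 128 = -62*(83/1368 + 21/25) - 128 = -62*30803/34200 - 128 = -954893/17100 - 128 = -3143693/17100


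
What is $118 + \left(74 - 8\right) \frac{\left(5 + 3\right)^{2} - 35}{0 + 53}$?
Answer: $\frac{8168}{53} \approx 154.11$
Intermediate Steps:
$118 + \left(74 - 8\right) \frac{\left(5 + 3\right)^{2} - 35}{0 + 53} = 118 + \left(74 - 8\right) \frac{8^{2} - 35}{53} = 118 + 66 \left(64 - 35\right) \frac{1}{53} = 118 + 66 \cdot 29 \cdot \frac{1}{53} = 118 + 66 \cdot \frac{29}{53} = 118 + \frac{1914}{53} = \frac{8168}{53}$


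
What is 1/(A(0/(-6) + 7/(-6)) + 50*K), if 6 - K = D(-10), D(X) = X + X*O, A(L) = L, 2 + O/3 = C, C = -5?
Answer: -6/58207 ≈ -0.00010308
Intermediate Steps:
O = -21 (O = -6 + 3*(-5) = -6 - 15 = -21)
D(X) = -20*X (D(X) = X + X*(-21) = X - 21*X = -20*X)
K = -194 (K = 6 - (-20)*(-10) = 6 - 1*200 = 6 - 200 = -194)
1/(A(0/(-6) + 7/(-6)) + 50*K) = 1/((0/(-6) + 7/(-6)) + 50*(-194)) = 1/((0*(-⅙) + 7*(-⅙)) - 9700) = 1/((0 - 7/6) - 9700) = 1/(-7/6 - 9700) = 1/(-58207/6) = -6/58207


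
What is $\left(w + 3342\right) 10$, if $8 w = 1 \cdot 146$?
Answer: $\frac{67205}{2} \approx 33603.0$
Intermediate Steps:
$w = \frac{73}{4}$ ($w = \frac{1 \cdot 146}{8} = \frac{1}{8} \cdot 146 = \frac{73}{4} \approx 18.25$)
$\left(w + 3342\right) 10 = \left(\frac{73}{4} + 3342\right) 10 = \frac{13441}{4} \cdot 10 = \frac{67205}{2}$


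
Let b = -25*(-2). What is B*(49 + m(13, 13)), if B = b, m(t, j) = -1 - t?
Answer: 1750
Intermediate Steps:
b = 50
B = 50
B*(49 + m(13, 13)) = 50*(49 + (-1 - 1*13)) = 50*(49 + (-1 - 13)) = 50*(49 - 14) = 50*35 = 1750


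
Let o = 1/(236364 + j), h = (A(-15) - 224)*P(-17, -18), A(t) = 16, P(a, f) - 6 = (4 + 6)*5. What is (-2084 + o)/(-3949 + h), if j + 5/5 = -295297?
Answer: 122818457/919193598 ≈ 0.13362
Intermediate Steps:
P(a, f) = 56 (P(a, f) = 6 + (4 + 6)*5 = 6 + 10*5 = 6 + 50 = 56)
j = -295298 (j = -1 - 295297 = -295298)
h = -11648 (h = (16 - 224)*56 = -208*56 = -11648)
o = -1/58934 (o = 1/(236364 - 295298) = 1/(-58934) = -1/58934 ≈ -1.6968e-5)
(-2084 + o)/(-3949 + h) = (-2084 - 1/58934)/(-3949 - 11648) = -122818457/58934/(-15597) = -122818457/58934*(-1/15597) = 122818457/919193598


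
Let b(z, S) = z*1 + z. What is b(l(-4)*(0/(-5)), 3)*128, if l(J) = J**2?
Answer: 0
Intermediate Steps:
b(z, S) = 2*z (b(z, S) = z + z = 2*z)
b(l(-4)*(0/(-5)), 3)*128 = (2*((-4)**2*(0/(-5))))*128 = (2*(16*(0*(-1/5))))*128 = (2*(16*0))*128 = (2*0)*128 = 0*128 = 0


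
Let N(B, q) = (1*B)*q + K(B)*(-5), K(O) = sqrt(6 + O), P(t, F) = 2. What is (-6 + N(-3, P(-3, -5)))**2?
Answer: 219 + 120*sqrt(3) ≈ 426.85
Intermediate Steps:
N(B, q) = -5*sqrt(6 + B) + B*q (N(B, q) = (1*B)*q + sqrt(6 + B)*(-5) = B*q - 5*sqrt(6 + B) = -5*sqrt(6 + B) + B*q)
(-6 + N(-3, P(-3, -5)))**2 = (-6 + (-5*sqrt(6 - 3) - 3*2))**2 = (-6 + (-5*sqrt(3) - 6))**2 = (-6 + (-6 - 5*sqrt(3)))**2 = (-12 - 5*sqrt(3))**2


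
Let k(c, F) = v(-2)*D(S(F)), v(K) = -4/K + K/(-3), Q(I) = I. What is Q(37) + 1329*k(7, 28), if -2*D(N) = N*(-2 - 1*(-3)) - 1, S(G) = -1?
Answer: 3581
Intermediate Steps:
D(N) = 1/2 - N/2 (D(N) = -(N*(-2 - 1*(-3)) - 1)/2 = -(N*(-2 + 3) - 1)/2 = -(N*1 - 1)/2 = -(N - 1)/2 = -(-1 + N)/2 = 1/2 - N/2)
v(K) = -4/K - K/3 (v(K) = -4/K + K*(-1/3) = -4/K - K/3)
k(c, F) = 8/3 (k(c, F) = (-4/(-2) - 1/3*(-2))*(1/2 - 1/2*(-1)) = (-4*(-1/2) + 2/3)*(1/2 + 1/2) = (2 + 2/3)*1 = (8/3)*1 = 8/3)
Q(37) + 1329*k(7, 28) = 37 + 1329*(8/3) = 37 + 3544 = 3581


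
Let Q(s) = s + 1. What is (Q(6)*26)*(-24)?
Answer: -4368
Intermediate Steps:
Q(s) = 1 + s
(Q(6)*26)*(-24) = ((1 + 6)*26)*(-24) = (7*26)*(-24) = 182*(-24) = -4368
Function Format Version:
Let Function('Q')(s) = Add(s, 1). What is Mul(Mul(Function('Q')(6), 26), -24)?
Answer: -4368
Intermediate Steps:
Function('Q')(s) = Add(1, s)
Mul(Mul(Function('Q')(6), 26), -24) = Mul(Mul(Add(1, 6), 26), -24) = Mul(Mul(7, 26), -24) = Mul(182, -24) = -4368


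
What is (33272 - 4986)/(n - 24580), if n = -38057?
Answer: -28286/62637 ≈ -0.45159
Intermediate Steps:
(33272 - 4986)/(n - 24580) = (33272 - 4986)/(-38057 - 24580) = 28286/(-62637) = 28286*(-1/62637) = -28286/62637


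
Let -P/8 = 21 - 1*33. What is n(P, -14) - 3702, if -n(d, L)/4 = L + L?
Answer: -3590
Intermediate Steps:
P = 96 (P = -8*(21 - 1*33) = -8*(21 - 33) = -8*(-12) = 96)
n(d, L) = -8*L (n(d, L) = -4*(L + L) = -8*L)
n(P, -14) - 3702 = -8*(-14) - 3702 = 112 - 3702 = -3590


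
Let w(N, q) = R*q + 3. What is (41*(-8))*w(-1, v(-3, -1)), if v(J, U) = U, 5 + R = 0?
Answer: -2624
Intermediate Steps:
R = -5 (R = -5 + 0 = -5)
w(N, q) = 3 - 5*q (w(N, q) = -5*q + 3 = 3 - 5*q)
(41*(-8))*w(-1, v(-3, -1)) = (41*(-8))*(3 - 5*(-1)) = -328*(3 + 5) = -328*8 = -2624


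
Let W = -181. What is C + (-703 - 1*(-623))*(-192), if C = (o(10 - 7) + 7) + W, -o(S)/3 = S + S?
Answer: 15168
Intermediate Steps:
o(S) = -6*S (o(S) = -3*(S + S) = -6*S)
C = -192 (C = (-6*(10 - 7) + 7) - 181 = (-6*3 + 7) - 181 = (-18 + 7) - 181 = -11 - 181 = -192)
C + (-703 - 1*(-623))*(-192) = -192 + (-703 - 1*(-623))*(-192) = -192 + (-703 + 623)*(-192) = -192 - 80*(-192) = -192 + 15360 = 15168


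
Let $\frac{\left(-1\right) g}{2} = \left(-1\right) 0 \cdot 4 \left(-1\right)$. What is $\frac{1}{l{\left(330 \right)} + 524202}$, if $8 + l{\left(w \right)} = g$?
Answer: $\frac{1}{524194} \approx 1.9077 \cdot 10^{-6}$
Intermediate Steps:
$g = 0$ ($g = - 2 \left(-1\right) 0 \cdot 4 \left(-1\right) = - 2 \cdot 0 \cdot 4 \left(-1\right) = - 2 \cdot 0 \left(-1\right) = \left(-2\right) 0 = 0$)
$l{\left(w \right)} = -8$ ($l{\left(w \right)} = -8 + 0 = -8$)
$\frac{1}{l{\left(330 \right)} + 524202} = \frac{1}{-8 + 524202} = \frac{1}{524194}$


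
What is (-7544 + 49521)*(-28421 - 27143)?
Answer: -2332410028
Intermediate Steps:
(-7544 + 49521)*(-28421 - 27143) = 41977*(-55564) = -2332410028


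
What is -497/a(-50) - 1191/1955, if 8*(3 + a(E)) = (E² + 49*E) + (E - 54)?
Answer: 3840091/76245 ≈ 50.365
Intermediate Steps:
a(E) = -39/4 + E²/8 + 25*E/4 (a(E) = -3 + ((E² + 49*E) + (E - 54))/8 = -3 + ((E² + 49*E) + (-54 + E))/8 = -3 + (-54 + E² + 50*E)/8 = -3 + (-27/4 + E²/8 + 25*E/4) = -39/4 + E²/8 + 25*E/4)
-497/a(-50) - 1191/1955 = -497/(-39/4 + (⅛)*(-50)² + (25/4)*(-50)) - 1191/1955 = -497/(-39/4 + (⅛)*2500 - 625/2) - 1191*1/1955 = -497/(-39/4 + 625/2 - 625/2) - 1191/1955 = -497/(-39/4) - 1191/1955 = -497*(-4/39) - 1191/1955 = 1988/39 - 1191/1955 = 3840091/76245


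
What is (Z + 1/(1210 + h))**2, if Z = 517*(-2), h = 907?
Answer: 4791620306529/4481689 ≈ 1.0692e+6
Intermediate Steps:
Z = -1034
(Z + 1/(1210 + h))**2 = (-1034 + 1/(1210 + 907))**2 = (-1034 + 1/2117)**2 = (-2188977/2117)**2 = 4791620306529/4481689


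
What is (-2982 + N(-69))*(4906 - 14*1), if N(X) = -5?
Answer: -14612404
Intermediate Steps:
(-2982 + N(-69))*(4906 - 14*1) = (-2982 - 5)*(4906 - 14*1) = -2987*(4906 - 14) = -2987*4892 = -14612404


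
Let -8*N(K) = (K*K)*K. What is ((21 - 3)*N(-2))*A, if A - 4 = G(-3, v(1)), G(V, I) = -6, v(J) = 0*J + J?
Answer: -36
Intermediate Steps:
N(K) = -K**3/8 (N(K) = -K*K*K/8 = -K**2*K/8 = -K**3/8)
v(J) = J (v(J) = 0 + J = J)
A = -2 (A = 4 - 6 = -2)
((21 - 3)*N(-2))*A = ((21 - 3)*(-1/8*(-2)**3))*(-2) = (18*(-1/8*(-8)))*(-2) = (18*1)*(-2) = 18*(-2) = -36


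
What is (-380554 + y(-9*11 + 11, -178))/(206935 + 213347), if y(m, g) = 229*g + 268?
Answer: -210524/210141 ≈ -1.0018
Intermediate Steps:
y(m, g) = 268 + 229*g
(-380554 + y(-9*11 + 11, -178))/(206935 + 213347) = (-380554 + (268 + 229*(-178)))/(206935 + 213347) = (-380554 + (268 - 40762))/420282 = (-380554 - 40494)*(1/420282) = -421048*1/420282 = -210524/210141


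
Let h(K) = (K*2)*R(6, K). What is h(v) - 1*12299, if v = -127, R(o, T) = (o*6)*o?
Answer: -67163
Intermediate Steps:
R(o, T) = 6*o² (R(o, T) = (6*o)*o = 6*o²)
h(K) = 432*K (h(K) = (K*2)*(6*6²) = (2*K)*(6*36) = (2*K)*216 = 432*K)
h(v) - 1*12299 = 432*(-127) - 1*12299 = -54864 - 12299 = -67163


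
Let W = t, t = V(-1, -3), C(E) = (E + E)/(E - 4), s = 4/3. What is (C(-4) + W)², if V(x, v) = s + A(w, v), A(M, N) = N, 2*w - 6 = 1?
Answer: 4/9 ≈ 0.44444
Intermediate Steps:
w = 7/2 (w = 3 + (½)*1 = 3 + ½ = 7/2 ≈ 3.5000)
s = 4/3 (s = 4*(⅓) = 4/3 ≈ 1.3333)
V(x, v) = 4/3 + v
C(E) = 2*E/(-4 + E) (C(E) = (2*E)/(-4 + E) = 2*E/(-4 + E))
t = -5/3 (t = 4/3 - 3 = -5/3 ≈ -1.6667)
W = -5/3 ≈ -1.6667
(C(-4) + W)² = (2*(-4)/(-4 - 4) - 5/3)² = (2*(-4)/(-8) - 5/3)² = (2*(-4)*(-⅛) - 5/3)² = (1 - 5/3)² = (-⅔)² = 4/9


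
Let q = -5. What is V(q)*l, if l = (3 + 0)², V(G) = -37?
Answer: -333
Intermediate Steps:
l = 9 (l = 3² = 9)
V(q)*l = -37*9 = -333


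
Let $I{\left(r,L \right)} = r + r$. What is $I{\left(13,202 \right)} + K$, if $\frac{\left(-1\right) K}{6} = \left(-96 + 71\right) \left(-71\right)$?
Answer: $-10624$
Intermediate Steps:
$K = -10650$ ($K = - 6 \left(-96 + 71\right) \left(-71\right) = - 6 \left(\left(-25\right) \left(-71\right)\right) = \left(-6\right) 1775 = -10650$)
$I{\left(r,L \right)} = 2 r$
$I{\left(13,202 \right)} + K = 2 \cdot 13 - 10650 = 26 - 10650 = -10624$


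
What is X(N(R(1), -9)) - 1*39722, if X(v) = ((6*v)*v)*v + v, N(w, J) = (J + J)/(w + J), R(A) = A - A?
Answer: -39672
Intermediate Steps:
R(A) = 0
N(w, J) = 2*J/(J + w) (N(w, J) = (2*J)/(J + w) = 2*J/(J + w))
X(v) = v + 6*v³ (X(v) = (6*v²)*v + v = 6*v³ + v = v + 6*v³)
X(N(R(1), -9)) - 1*39722 = (2*(-9)/(-9 + 0) + 6*(2*(-9)/(-9 + 0))³) - 1*39722 = (2*(-9)/(-9) + 6*(2*(-9)/(-9))³) - 39722 = (2*(-9)*(-⅑) + 6*(2*(-9)*(-⅑))³) - 39722 = (2 + 6*2³) - 39722 = (2 + 6*8) - 39722 = (2 + 48) - 39722 = 50 - 39722 = -39672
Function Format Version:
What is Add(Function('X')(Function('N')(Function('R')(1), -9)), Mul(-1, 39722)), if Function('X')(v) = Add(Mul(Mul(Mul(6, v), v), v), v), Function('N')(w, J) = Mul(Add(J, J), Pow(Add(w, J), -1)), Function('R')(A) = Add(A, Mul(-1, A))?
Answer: -39672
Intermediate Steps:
Function('R')(A) = 0
Function('N')(w, J) = Mul(2, J, Pow(Add(J, w), -1)) (Function('N')(w, J) = Mul(Mul(2, J), Pow(Add(J, w), -1)) = Mul(2, J, Pow(Add(J, w), -1)))
Function('X')(v) = Add(v, Mul(6, Pow(v, 3))) (Function('X')(v) = Add(Mul(Mul(6, Pow(v, 2)), v), v) = Add(Mul(6, Pow(v, 3)), v) = Add(v, Mul(6, Pow(v, 3))))
Add(Function('X')(Function('N')(Function('R')(1), -9)), Mul(-1, 39722)) = Add(Add(Mul(2, -9, Pow(Add(-9, 0), -1)), Mul(6, Pow(Mul(2, -9, Pow(Add(-9, 0), -1)), 3))), Mul(-1, 39722)) = Add(Add(Mul(2, -9, Pow(-9, -1)), Mul(6, Pow(Mul(2, -9, Pow(-9, -1)), 3))), -39722) = Add(Add(Mul(2, -9, Rational(-1, 9)), Mul(6, Pow(Mul(2, -9, Rational(-1, 9)), 3))), -39722) = Add(Add(2, Mul(6, Pow(2, 3))), -39722) = Add(Add(2, Mul(6, 8)), -39722) = Add(Add(2, 48), -39722) = Add(50, -39722) = -39672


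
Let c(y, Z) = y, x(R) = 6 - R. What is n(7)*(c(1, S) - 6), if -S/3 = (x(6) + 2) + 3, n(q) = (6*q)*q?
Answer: -1470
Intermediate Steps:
n(q) = 6*q²
S = -15 (S = -3*(((6 - 1*6) + 2) + 3) = -3*(((6 - 6) + 2) + 3) = -3*((0 + 2) + 3) = -3*(2 + 3) = -3*5 = -15)
n(7)*(c(1, S) - 6) = (6*7²)*(1 - 6) = (6*49)*(-5) = 294*(-5) = -1470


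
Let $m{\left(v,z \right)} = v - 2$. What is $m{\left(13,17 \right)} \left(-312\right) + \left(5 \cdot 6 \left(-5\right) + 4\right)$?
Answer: $-3578$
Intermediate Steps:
$m{\left(v,z \right)} = -2 + v$
$m{\left(13,17 \right)} \left(-312\right) + \left(5 \cdot 6 \left(-5\right) + 4\right) = \left(-2 + 13\right) \left(-312\right) + \left(5 \cdot 6 \left(-5\right) + 4\right) = 11 \left(-312\right) + \left(30 \left(-5\right) + 4\right) = -3432 + \left(-150 + 4\right) = -3432 - 146 = -3578$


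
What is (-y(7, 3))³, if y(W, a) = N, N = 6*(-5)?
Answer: 27000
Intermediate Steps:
N = -30
y(W, a) = -30
(-y(7, 3))³ = (-1*(-30))³ = 30³ = 27000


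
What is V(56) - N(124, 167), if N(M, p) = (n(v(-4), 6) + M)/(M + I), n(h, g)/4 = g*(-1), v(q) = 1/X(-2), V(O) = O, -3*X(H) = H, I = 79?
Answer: 11268/203 ≈ 55.507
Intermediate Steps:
X(H) = -H/3
v(q) = 3/2 (v(q) = 1/(-⅓*(-2)) = 1/(⅔) = 3/2)
n(h, g) = -4*g (n(h, g) = 4*(g*(-1)) = 4*(-g) = -4*g)
N(M, p) = (-24 + M)/(79 + M) (N(M, p) = (-4*6 + M)/(M + 79) = (-24 + M)/(79 + M))
V(56) - N(124, 167) = 56 - (-24 + 124)/(79 + 124) = 56 - 100/203 = 11268/203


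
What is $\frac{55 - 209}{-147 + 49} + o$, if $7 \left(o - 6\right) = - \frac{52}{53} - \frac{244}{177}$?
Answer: $\frac{475057}{65667} \approx 7.2343$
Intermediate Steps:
$o = \frac{371866}{65667}$ ($o = 6 + \frac{- \frac{52}{53} - \frac{244}{177}}{7} = 6 + \frac{1}{7} \left(- \frac{22136}{9381}\right) = 6 - \frac{22136}{65667} = \frac{371866}{65667} \approx 5.6629$)
$\frac{55 - 209}{-147 + 49} + o = \frac{55 - 209}{-147 + 49} + \frac{371866}{65667} = - \frac{154}{-98} + \frac{371866}{65667} = \left(-154\right) \left(- \frac{1}{98}\right) + \frac{371866}{65667} = \frac{11}{7} + \frac{371866}{65667} = \frac{475057}{65667}$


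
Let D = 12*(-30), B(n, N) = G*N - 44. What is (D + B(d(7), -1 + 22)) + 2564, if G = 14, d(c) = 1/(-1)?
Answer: 2454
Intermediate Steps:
d(c) = -1
B(n, N) = -44 + 14*N (B(n, N) = 14*N - 44 = -44 + 14*N)
D = -360
(D + B(d(7), -1 + 22)) + 2564 = (-360 + (-44 + 14*(-1 + 22))) + 2564 = (-360 + (-44 + 14*21)) + 2564 = (-360 + (-44 + 294)) + 2564 = (-360 + 250) + 2564 = -110 + 2564 = 2454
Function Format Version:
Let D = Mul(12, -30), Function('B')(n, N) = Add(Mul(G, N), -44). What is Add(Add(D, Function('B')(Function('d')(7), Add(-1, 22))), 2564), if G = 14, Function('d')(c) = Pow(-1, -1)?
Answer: 2454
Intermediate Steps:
Function('d')(c) = -1
Function('B')(n, N) = Add(-44, Mul(14, N)) (Function('B')(n, N) = Add(Mul(14, N), -44) = Add(-44, Mul(14, N)))
D = -360
Add(Add(D, Function('B')(Function('d')(7), Add(-1, 22))), 2564) = Add(Add(-360, Add(-44, Mul(14, Add(-1, 22)))), 2564) = Add(Add(-360, Add(-44, Mul(14, 21))), 2564) = Add(Add(-360, Add(-44, 294)), 2564) = Add(Add(-360, 250), 2564) = Add(-110, 2564) = 2454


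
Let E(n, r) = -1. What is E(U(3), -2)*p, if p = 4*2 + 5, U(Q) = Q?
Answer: -13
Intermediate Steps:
p = 13 (p = 8 + 5 = 13)
E(U(3), -2)*p = -1*13 = -13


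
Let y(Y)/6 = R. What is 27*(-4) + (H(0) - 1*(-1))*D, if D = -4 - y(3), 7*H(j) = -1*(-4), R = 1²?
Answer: -866/7 ≈ -123.71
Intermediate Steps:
R = 1
y(Y) = 6 (y(Y) = 6*1 = 6)
H(j) = 4/7 (H(j) = (-1*(-4))/7 = (⅐)*4 = 4/7)
D = -10 (D = -4 - 1*6 = -4 - 6 = -10)
27*(-4) + (H(0) - 1*(-1))*D = 27*(-4) + (4/7 - 1*(-1))*(-10) = -108 + (4/7 + 1)*(-10) = -108 + (11/7)*(-10) = -108 - 110/7 = -866/7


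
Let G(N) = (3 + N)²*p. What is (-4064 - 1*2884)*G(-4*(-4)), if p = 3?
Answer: -7524684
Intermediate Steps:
G(N) = 3*(3 + N)² (G(N) = (3 + N)²*3 = 3*(3 + N)²)
(-4064 - 1*2884)*G(-4*(-4)) = (-4064 - 1*2884)*(3*(3 - 4*(-4))²) = (-4064 - 2884)*(3*(3 + 16)²) = -20844*19² = -20844*361 = -6948*1083 = -7524684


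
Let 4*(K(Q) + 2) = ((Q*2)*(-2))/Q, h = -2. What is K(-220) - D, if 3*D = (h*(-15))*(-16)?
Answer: 157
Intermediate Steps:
K(Q) = -3 (K(Q) = -2 + (((Q*2)*(-2))/Q)/4 = -2 + (((2*Q)*(-2))/Q)/4 = -2 + ((-4*Q)/Q)/4 = -2 + (¼)*(-4) = -2 - 1 = -3)
D = -160 (D = (-2*(-15)*(-16))/3 = (30*(-16))/3 = (⅓)*(-480) = -160)
K(-220) - D = -3 - 1*(-160) = -3 + 160 = 157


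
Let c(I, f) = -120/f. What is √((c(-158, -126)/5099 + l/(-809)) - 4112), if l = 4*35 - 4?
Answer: 2*I*√7714654948241420739/86626911 ≈ 64.126*I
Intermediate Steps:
l = 136 (l = 140 - 4 = 136)
√((c(-158, -126)/5099 + l/(-809)) - 4112) = √((-120/(-126)/5099 + 136/(-809)) - 4112) = √((-120*(-1/126)*(1/5099) + 136*(-1/809)) - 4112) = √(((20/21)*(1/5099) - 136/809) - 4112) = √((20/107079 - 136/809) - 4112) = √(-14546564/86626911 - 4112) = √(-356224404596/86626911) = 2*I*√7714654948241420739/86626911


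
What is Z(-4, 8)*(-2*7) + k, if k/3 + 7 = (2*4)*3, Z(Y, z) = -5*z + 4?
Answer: 555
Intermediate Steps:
Z(Y, z) = 4 - 5*z
k = 51 (k = -21 + 3*((2*4)*3) = -21 + 3*(8*3) = -21 + 3*24 = -21 + 72 = 51)
Z(-4, 8)*(-2*7) + k = (4 - 5*8)*(-2*7) + 51 = (4 - 40)*(-14) + 51 = -36*(-14) + 51 = 504 + 51 = 555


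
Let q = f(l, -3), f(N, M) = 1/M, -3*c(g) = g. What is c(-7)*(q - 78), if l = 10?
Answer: -1645/9 ≈ -182.78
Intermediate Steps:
c(g) = -g/3
q = -⅓ (q = 1/(-3) = -⅓ ≈ -0.33333)
c(-7)*(q - 78) = (-⅓*(-7))*(-⅓ - 78) = (7/3)*(-235/3) = -1645/9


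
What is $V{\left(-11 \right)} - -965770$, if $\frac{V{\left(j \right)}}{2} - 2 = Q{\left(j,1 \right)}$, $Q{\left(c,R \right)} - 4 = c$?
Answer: $965760$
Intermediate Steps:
$Q{\left(c,R \right)} = 4 + c$
$V{\left(j \right)} = 12 + 2 j$ ($V{\left(j \right)} = 4 + 2 \left(4 + j\right) = 4 + \left(8 + 2 j\right) = 12 + 2 j$)
$V{\left(-11 \right)} - -965770 = \left(12 + 2 \left(-11\right)\right) - -965770 = \left(12 - 22\right) + 965770 = -10 + 965770 = 965760$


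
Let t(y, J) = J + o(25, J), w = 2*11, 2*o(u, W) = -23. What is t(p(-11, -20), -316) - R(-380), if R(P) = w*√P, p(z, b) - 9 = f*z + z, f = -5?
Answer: -655/2 - 44*I*√95 ≈ -327.5 - 428.86*I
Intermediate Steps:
o(u, W) = -23/2 (o(u, W) = (½)*(-23) = -23/2)
p(z, b) = 9 - 4*z (p(z, b) = 9 + (-5*z + z) = 9 - 4*z)
w = 22
t(y, J) = -23/2 + J (t(y, J) = J - 23/2 = -23/2 + J)
R(P) = 22*√P
t(p(-11, -20), -316) - R(-380) = (-23/2 - 316) - 22*√(-380) = -655/2 - 22*2*I*√95 = -655/2 - 44*I*√95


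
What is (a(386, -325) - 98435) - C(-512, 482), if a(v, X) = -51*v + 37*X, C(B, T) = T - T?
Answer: -130146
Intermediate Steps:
C(B, T) = 0
(a(386, -325) - 98435) - C(-512, 482) = ((-51*386 + 37*(-325)) - 98435) - 1*0 = ((-19686 - 12025) - 98435) + 0 = (-31711 - 98435) + 0 = -130146 + 0 = -130146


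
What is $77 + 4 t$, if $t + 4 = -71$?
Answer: $-223$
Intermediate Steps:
$t = -75$ ($t = -4 - 71 = -75$)
$77 + 4 t = 77 + 4 \left(-75\right) = 77 - 300 = -223$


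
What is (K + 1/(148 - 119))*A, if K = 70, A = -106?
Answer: -215286/29 ≈ -7423.7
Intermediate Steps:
(K + 1/(148 - 119))*A = (70 + 1/(148 - 119))*(-106) = (70 + 1/29)*(-106) = (2031/29)*(-106) = -215286/29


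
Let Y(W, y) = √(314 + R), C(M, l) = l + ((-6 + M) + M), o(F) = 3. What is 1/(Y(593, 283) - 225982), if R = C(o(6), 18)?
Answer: -112991/25533931996 - √83/25533931996 ≈ -4.4255e-6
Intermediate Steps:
C(M, l) = -6 + l + 2*M (C(M, l) = l + (-6 + 2*M) = -6 + l + 2*M)
R = 18 (R = -6 + 18 + 2*3 = -6 + 18 + 6 = 18)
Y(W, y) = 2*√83 (Y(W, y) = √(314 + 18) = √332 = 2*√83)
1/(Y(593, 283) - 225982) = 1/(2*√83 - 225982) = 1/(-225982 + 2*√83)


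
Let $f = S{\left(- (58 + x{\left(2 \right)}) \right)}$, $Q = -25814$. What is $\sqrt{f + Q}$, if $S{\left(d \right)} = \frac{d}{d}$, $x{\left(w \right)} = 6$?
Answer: $i \sqrt{25813} \approx 160.66 i$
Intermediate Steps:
$S{\left(d \right)} = 1$
$f = 1$
$\sqrt{f + Q} = \sqrt{1 - 25814} = \sqrt{-25813} = i \sqrt{25813}$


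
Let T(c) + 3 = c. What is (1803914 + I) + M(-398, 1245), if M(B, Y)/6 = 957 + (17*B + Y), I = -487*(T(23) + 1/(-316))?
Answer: 558306127/316 ≈ 1.7668e+6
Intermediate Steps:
T(c) = -3 + c
I = -3077353/316 (I = -487*((-3 + 23) + 1/(-316)) = -487*(20 - 1/316) = -487*6319/316 = -3077353/316 ≈ -9738.5)
M(B, Y) = 5742 + 6*Y + 102*B (M(B, Y) = 6*(957 + (17*B + Y)) = 6*(957 + (Y + 17*B)) = 6*(957 + Y + 17*B) = 5742 + 6*Y + 102*B)
(1803914 + I) + M(-398, 1245) = (1803914 - 3077353/316) + (5742 + 6*1245 + 102*(-398)) = 566959471/316 + (5742 + 7470 - 40596) = 566959471/316 - 27384 = 558306127/316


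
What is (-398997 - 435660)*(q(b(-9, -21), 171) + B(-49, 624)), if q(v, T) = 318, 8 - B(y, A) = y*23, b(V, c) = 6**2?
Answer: -1212756621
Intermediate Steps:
b(V, c) = 36
B(y, A) = 8 - 23*y (B(y, A) = 8 - y*23 = 8 - 23*y)
(-398997 - 435660)*(q(b(-9, -21), 171) + B(-49, 624)) = (-398997 - 435660)*(318 + (8 - 23*(-49))) = -834657*(318 + (8 + 1127)) = -834657*(318 + 1135) = -834657*1453 = -1212756621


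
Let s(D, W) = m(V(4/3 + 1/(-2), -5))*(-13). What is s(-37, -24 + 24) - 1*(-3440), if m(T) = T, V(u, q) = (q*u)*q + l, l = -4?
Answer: 19327/6 ≈ 3221.2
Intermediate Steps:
V(u, q) = -4 + u*q**2 (V(u, q) = (q*u)*q - 4 = u*q**2 - 4 = -4 + u*q**2)
s(D, W) = -1313/6 (s(D, W) = (-4 + (4/3 + 1/(-2))*(-5)**2)*(-13) = (-4 + (4*(1/3) + 1*(-1/2))*25)*(-13) = (-4 + (4/3 - 1/2)*25)*(-13) = (-4 + (5/6)*25)*(-13) = (-4 + 125/6)*(-13) = (101/6)*(-13) = -1313/6)
s(-37, -24 + 24) - 1*(-3440) = -1313/6 - 1*(-3440) = -1313/6 + 3440 = 19327/6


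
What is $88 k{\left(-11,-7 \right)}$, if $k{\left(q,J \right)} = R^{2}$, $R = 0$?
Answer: $0$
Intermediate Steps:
$k{\left(q,J \right)} = 0$ ($k{\left(q,J \right)} = 0^{2} = 0$)
$88 k{\left(-11,-7 \right)} = 88 \cdot 0 = 0$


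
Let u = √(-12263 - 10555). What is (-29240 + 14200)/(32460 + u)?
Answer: -81366400/175612403 + 7520*I*√22818/526837209 ≈ -0.46333 + 0.0021562*I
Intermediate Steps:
u = I*√22818 (u = √(-22818) = I*√22818 ≈ 151.06*I)
(-29240 + 14200)/(32460 + u) = (-29240 + 14200)/(32460 + I*√22818) = -15040/(32460 + I*√22818)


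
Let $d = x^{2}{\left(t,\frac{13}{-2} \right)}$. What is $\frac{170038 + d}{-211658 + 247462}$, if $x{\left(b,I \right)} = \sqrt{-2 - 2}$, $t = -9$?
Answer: $\frac{85017}{17902} \approx 4.749$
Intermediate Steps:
$x{\left(b,I \right)} = 2 i$ ($x{\left(b,I \right)} = \sqrt{-4} = 2 i$)
$d = -4$ ($d = \left(2 i\right)^{2} = -4$)
$\frac{170038 + d}{-211658 + 247462} = \frac{170038 - 4}{-211658 + 247462} = \frac{170034}{35804} = 170034 \cdot \frac{1}{35804} = \frac{85017}{17902}$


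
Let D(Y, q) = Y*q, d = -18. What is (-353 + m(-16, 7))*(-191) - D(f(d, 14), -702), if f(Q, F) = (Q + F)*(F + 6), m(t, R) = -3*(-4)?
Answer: 8971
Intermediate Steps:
m(t, R) = 12
f(Q, F) = (6 + F)*(F + Q) (f(Q, F) = (F + Q)*(6 + F) = (6 + F)*(F + Q))
(-353 + m(-16, 7))*(-191) - D(f(d, 14), -702) = (-353 + 12)*(-191) - (14**2 + 6*14 + 6*(-18) + 14*(-18))*(-702) = -341*(-191) - (196 + 84 - 108 - 252)*(-702) = 65131 - (-80)*(-702) = 65131 - 1*56160 = 65131 - 56160 = 8971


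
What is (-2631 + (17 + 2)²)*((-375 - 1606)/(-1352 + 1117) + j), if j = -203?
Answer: 20758696/47 ≈ 4.4167e+5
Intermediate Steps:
(-2631 + (17 + 2)²)*((-375 - 1606)/(-1352 + 1117) + j) = (-2631 + (17 + 2)²)*((-375 - 1606)/(-1352 + 1117) - 203) = (-2631 + 19²)*(-1981/(-235) - 203) = (-2631 + 361)*(-1981*(-1/235) - 203) = -2270*(1981/235 - 203) = -2270*(-45724/235) = 20758696/47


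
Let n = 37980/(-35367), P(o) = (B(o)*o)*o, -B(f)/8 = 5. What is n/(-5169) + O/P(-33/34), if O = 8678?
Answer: -25471196499137/110601273915 ≈ -230.30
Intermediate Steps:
B(f) = -40 (B(f) = -8*5 = -40)
P(o) = -40*o² (P(o) = (-40*o)*o = -40*o²)
n = -12660/11789 (n = 37980*(-1/35367) = -12660/11789 ≈ -1.0739)
n/(-5169) + O/P(-33/34) = -12660/11789/(-5169) + 8678/((-40*(-33/34)²)) = -12660/11789*(-1/5169) + 8678/((-40*(-33*1/34)²)) = 4220/20312447 + 8678/((-40*(-33/34)²)) = 4220/20312447 + 8678/((-40*1089/1156)) = 4220/20312447 + 8678/(-10890/289) = 4220/20312447 + 8678*(-289/10890) = 4220/20312447 - 1253971/5445 = -25471196499137/110601273915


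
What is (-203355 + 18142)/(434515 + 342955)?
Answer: -185213/777470 ≈ -0.23823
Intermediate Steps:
(-203355 + 18142)/(434515 + 342955) = -185213/777470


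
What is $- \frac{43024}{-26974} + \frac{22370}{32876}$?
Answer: $\frac{504466351}{221699306} \approx 2.2755$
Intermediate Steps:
$- \frac{43024}{-26974} + \frac{22370}{32876} = \left(-43024\right) \left(- \frac{1}{26974}\right) + 22370 \cdot \frac{1}{32876} = \frac{21512}{13487} + \frac{11185}{16438} = \frac{504466351}{221699306}$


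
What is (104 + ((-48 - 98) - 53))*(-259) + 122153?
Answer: 146758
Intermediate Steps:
(104 + ((-48 - 98) - 53))*(-259) + 122153 = (104 + (-146 - 53))*(-259) + 122153 = (104 - 199)*(-259) + 122153 = -95*(-259) + 122153 = 24605 + 122153 = 146758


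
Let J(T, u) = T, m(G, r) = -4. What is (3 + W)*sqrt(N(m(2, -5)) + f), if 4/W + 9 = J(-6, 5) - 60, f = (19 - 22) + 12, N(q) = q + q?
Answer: 221/75 ≈ 2.9467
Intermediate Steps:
N(q) = 2*q
f = 9 (f = -3 + 12 = 9)
W = -4/75 (W = 4/(-9 + (-6 - 60)) = 4/(-9 - 66) = 4/(-75) = 4*(-1/75) = -4/75 ≈ -0.053333)
(3 + W)*sqrt(N(m(2, -5)) + f) = (3 - 4/75)*sqrt(2*(-4) + 9) = 221*sqrt(-8 + 9)/75 = 221*sqrt(1)/75 = (221/75)*1 = 221/75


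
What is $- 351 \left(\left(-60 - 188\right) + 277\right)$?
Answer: $-10179$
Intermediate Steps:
$- 351 \left(\left(-60 - 188\right) + 277\right) = - 351 \left(-248 + 277\right) = \left(-351\right) 29 = -10179$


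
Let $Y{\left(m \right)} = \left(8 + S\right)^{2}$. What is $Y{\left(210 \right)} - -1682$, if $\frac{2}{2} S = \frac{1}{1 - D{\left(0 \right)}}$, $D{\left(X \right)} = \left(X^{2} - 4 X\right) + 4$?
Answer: $\frac{15667}{9} \approx 1740.8$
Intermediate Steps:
$D{\left(X \right)} = 4 + X^{2} - 4 X$
$S = - \frac{1}{3}$ ($S = \frac{1}{1 - \left(4 + 0^{2} - 0\right)} = \frac{1}{1 - \left(4 + 0 + 0\right)} = \frac{1}{1 - 4} = \frac{1}{-3} = - \frac{1}{3} \approx -0.33333$)
$Y{\left(m \right)} = \frac{529}{9}$ ($Y{\left(m \right)} = \left(8 - \frac{1}{3}\right)^{2} = \left(\frac{23}{3}\right)^{2} = \frac{529}{9}$)
$Y{\left(210 \right)} - -1682 = \frac{529}{9} - -1682 = \frac{529}{9} + 1682 = \frac{15667}{9}$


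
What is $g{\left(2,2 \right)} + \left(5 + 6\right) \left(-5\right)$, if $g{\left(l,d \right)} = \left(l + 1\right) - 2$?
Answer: $-54$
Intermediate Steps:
$g{\left(l,d \right)} = -1 + l$ ($g{\left(l,d \right)} = \left(1 + l\right) - 2 = -1 + l$)
$g{\left(2,2 \right)} + \left(5 + 6\right) \left(-5\right) = \left(-1 + 2\right) + \left(5 + 6\right) \left(-5\right) = 1 + 11 \left(-5\right) = 1 - 55 = -54$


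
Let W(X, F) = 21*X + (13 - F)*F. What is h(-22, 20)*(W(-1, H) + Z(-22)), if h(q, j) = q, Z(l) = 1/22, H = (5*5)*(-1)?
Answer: 21361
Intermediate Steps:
H = -25 (H = 25*(-1) = -25)
Z(l) = 1/22
W(X, F) = 21*X + F*(13 - F)
h(-22, 20)*(W(-1, H) + Z(-22)) = -22*((-1*(-25)² + 13*(-25) + 21*(-1)) + 1/22) = -22*((-1*625 - 325 - 21) + 1/22) = -22*((-625 - 325 - 21) + 1/22) = -22*(-971 + 1/22) = -22*(-21361/22) = 21361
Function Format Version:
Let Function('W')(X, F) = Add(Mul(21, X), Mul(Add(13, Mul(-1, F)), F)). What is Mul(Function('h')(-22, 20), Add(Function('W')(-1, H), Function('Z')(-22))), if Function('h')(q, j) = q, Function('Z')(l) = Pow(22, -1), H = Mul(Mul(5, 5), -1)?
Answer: 21361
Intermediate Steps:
H = -25 (H = Mul(25, -1) = -25)
Function('Z')(l) = Rational(1, 22)
Function('W')(X, F) = Add(Mul(21, X), Mul(F, Add(13, Mul(-1, F))))
Mul(Function('h')(-22, 20), Add(Function('W')(-1, H), Function('Z')(-22))) = Mul(-22, Add(Add(Mul(-1, Pow(-25, 2)), Mul(13, -25), Mul(21, -1)), Rational(1, 22))) = Mul(-22, Add(Add(Mul(-1, 625), -325, -21), Rational(1, 22))) = Mul(-22, Add(Add(-625, -325, -21), Rational(1, 22))) = Mul(-22, Add(-971, Rational(1, 22))) = Mul(-22, Rational(-21361, 22)) = 21361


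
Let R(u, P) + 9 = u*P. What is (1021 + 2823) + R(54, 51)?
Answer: 6589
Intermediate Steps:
R(u, P) = -9 + P*u (R(u, P) = -9 + u*P = -9 + P*u)
(1021 + 2823) + R(54, 51) = (1021 + 2823) + (-9 + 51*54) = 3844 + (-9 + 2754) = 3844 + 2745 = 6589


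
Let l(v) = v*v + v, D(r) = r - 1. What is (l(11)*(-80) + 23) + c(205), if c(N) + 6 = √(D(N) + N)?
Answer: -10543 + √409 ≈ -10523.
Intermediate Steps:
D(r) = -1 + r
c(N) = -6 + √(-1 + 2*N) (c(N) = -6 + √((-1 + N) + N) = -6 + √(-1 + 2*N))
l(v) = v + v² (l(v) = v² + v = v + v²)
(l(11)*(-80) + 23) + c(205) = ((11*(1 + 11))*(-80) + 23) + (-6 + √(-1 + 2*205)) = ((11*12)*(-80) + 23) + (-6 + √(-1 + 410)) = (132*(-80) + 23) + (-6 + √409) = (-10560 + 23) + (-6 + √409) = -10537 + (-6 + √409) = -10543 + √409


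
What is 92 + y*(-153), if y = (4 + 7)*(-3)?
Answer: 5141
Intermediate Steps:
y = -33 (y = 11*(-3) = -33)
92 + y*(-153) = 92 - 33*(-153) = 92 + 5049 = 5141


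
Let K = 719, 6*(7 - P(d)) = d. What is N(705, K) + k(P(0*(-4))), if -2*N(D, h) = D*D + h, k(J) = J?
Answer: -248865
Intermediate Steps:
P(d) = 7 - d/6
N(D, h) = -h/2 - D²/2 (N(D, h) = -(D*D + h)/2 = -(D² + h)/2 = -(h + D²)/2 = -h/2 - D²/2)
N(705, K) + k(P(0*(-4))) = (-½*719 - ½*705²) + (7 - 0*(-4)) = (-719/2 - ½*497025) + (7 - ⅙*0) = (-719/2 - 497025/2) + (7 + 0) = -248872 + 7 = -248865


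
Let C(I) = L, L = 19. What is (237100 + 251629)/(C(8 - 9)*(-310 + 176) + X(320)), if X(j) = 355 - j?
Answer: -488729/2511 ≈ -194.64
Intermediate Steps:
C(I) = 19
(237100 + 251629)/(C(8 - 9)*(-310 + 176) + X(320)) = (237100 + 251629)/(19*(-310 + 176) + (355 - 1*320)) = 488729/(19*(-134) + (355 - 320)) = 488729/(-2546 + 35) = 488729/(-2511) = 488729*(-1/2511) = -488729/2511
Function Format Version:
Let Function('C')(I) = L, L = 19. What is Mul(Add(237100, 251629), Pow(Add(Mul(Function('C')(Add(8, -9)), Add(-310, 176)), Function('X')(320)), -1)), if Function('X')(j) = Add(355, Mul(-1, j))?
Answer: Rational(-488729, 2511) ≈ -194.64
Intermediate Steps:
Function('C')(I) = 19
Mul(Add(237100, 251629), Pow(Add(Mul(Function('C')(Add(8, -9)), Add(-310, 176)), Function('X')(320)), -1)) = Mul(Add(237100, 251629), Pow(Add(Mul(19, Add(-310, 176)), Add(355, Mul(-1, 320))), -1)) = Mul(488729, Pow(Add(Mul(19, -134), Add(355, -320)), -1)) = Mul(488729, Pow(Add(-2546, 35), -1)) = Mul(488729, Pow(-2511, -1)) = Mul(488729, Rational(-1, 2511)) = Rational(-488729, 2511)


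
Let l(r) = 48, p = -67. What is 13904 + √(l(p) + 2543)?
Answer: 13904 + √2591 ≈ 13955.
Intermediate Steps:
13904 + √(l(p) + 2543) = 13904 + √(48 + 2543) = 13904 + √2591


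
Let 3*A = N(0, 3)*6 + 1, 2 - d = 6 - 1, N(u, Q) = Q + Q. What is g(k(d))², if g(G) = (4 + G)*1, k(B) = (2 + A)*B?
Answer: 1521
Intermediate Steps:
N(u, Q) = 2*Q
d = -3 (d = 2 - (6 - 1) = 2 - 1*5 = 2 - 5 = -3)
A = 37/3 (A = ((2*3)*6 + 1)/3 = (6*6 + 1)/3 = (36 + 1)/3 = (⅓)*37 = 37/3 ≈ 12.333)
k(B) = 43*B/3 (k(B) = (2 + 37/3)*B = 43*B/3)
g(G) = 4 + G
g(k(d))² = (4 + (43/3)*(-3))² = (4 - 43)² = (-39)² = 1521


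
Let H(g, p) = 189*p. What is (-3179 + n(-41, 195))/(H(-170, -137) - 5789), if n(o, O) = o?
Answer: 230/2263 ≈ 0.10163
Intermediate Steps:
(-3179 + n(-41, 195))/(H(-170, -137) - 5789) = (-3179 - 41)/(189*(-137) - 5789) = -3220/(-25893 - 5789) = -3220/(-31682) = -3220*(-1/31682) = 230/2263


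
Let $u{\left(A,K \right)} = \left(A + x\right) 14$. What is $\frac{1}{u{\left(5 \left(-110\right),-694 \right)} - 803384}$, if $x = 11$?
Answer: $- \frac{1}{810930} \approx -1.2332 \cdot 10^{-6}$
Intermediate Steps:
$u{\left(A,K \right)} = 154 + 14 A$ ($u{\left(A,K \right)} = \left(A + 11\right) 14 = \left(11 + A\right) 14 = 154 + 14 A$)
$\frac{1}{u{\left(5 \left(-110\right),-694 \right)} - 803384} = \frac{1}{\left(154 + 14 \cdot 5 \left(-110\right)\right) - 803384} = \frac{1}{\left(154 + 14 \left(-550\right)\right) - 803384} = \frac{1}{\left(154 - 7700\right) - 803384} = \frac{1}{-7546 - 803384} = \frac{1}{-810930} = - \frac{1}{810930}$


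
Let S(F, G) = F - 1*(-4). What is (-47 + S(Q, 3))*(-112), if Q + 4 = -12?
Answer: 6608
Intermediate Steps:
Q = -16 (Q = -4 - 12 = -16)
S(F, G) = 4 + F (S(F, G) = F + 4 = 4 + F)
(-47 + S(Q, 3))*(-112) = (-47 + (4 - 16))*(-112) = (-47 - 12)*(-112) = -59*(-112) = 6608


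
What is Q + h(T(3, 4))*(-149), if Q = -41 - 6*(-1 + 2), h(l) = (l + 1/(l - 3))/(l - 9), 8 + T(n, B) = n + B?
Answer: -525/8 ≈ -65.625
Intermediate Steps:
T(n, B) = -8 + B + n (T(n, B) = -8 + (n + B) = -8 + (B + n) = -8 + B + n)
h(l) = (l + 1/(-3 + l))/(-9 + l)
Q = -47 (Q = -41 - 6 = -47)
Q + h(T(3, 4))*(-149) = -47 + ((1 + (-8 + 4 + 3)² - 3*(-8 + 4 + 3))/(27 + (-8 + 4 + 3)² - 12*(-8 + 4 + 3)))*(-149) = -47 + ((1 + (-1)² - 3*(-1))/(27 + (-1)² - 12*(-1)))*(-149) = -47 + ((1 + 1 + 3)/(27 + 1 + 12))*(-149) = -47 + (5/40)*(-149) = -47 + ((1/40)*5)*(-149) = -47 + (⅛)*(-149) = -47 - 149/8 = -525/8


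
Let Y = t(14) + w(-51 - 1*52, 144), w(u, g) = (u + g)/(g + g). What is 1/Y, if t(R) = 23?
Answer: 288/6665 ≈ 0.043211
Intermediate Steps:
w(u, g) = (g + u)/(2*g) (w(u, g) = (g + u)/((2*g)) = (g + u)*(1/(2*g)) = (g + u)/(2*g))
Y = 6665/288 (Y = 23 + (½)*(144 + (-51 - 1*52))/144 = 23 + (½)*(1/144)*(144 + (-51 - 52)) = 23 + (½)*(1/144)*(144 - 103) = 23 + (½)*(1/144)*41 = 23 + 41/288 = 6665/288 ≈ 23.142)
1/Y = 1/(6665/288) = 288/6665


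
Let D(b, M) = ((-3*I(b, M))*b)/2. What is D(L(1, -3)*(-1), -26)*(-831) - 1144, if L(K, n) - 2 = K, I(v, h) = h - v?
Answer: 169729/2 ≈ 84865.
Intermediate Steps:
L(K, n) = 2 + K
D(b, M) = b*(-3*M + 3*b)/2 (D(b, M) = ((-3*(M - b))*b)/2 = ((-3*M + 3*b)*b)*(1/2) = (b*(-3*M + 3*b))*(1/2) = b*(-3*M + 3*b)/2)
D(L(1, -3)*(-1), -26)*(-831) - 1144 = (3*((2 + 1)*(-1))*((2 + 1)*(-1) - 1*(-26))/2)*(-831) - 1144 = (3*(3*(-1))*(3*(-1) + 26)/2)*(-831) - 1144 = ((3/2)*(-3)*(-3 + 26))*(-831) - 1144 = ((3/2)*(-3)*23)*(-831) - 1144 = -207/2*(-831) - 1144 = 172017/2 - 1144 = 169729/2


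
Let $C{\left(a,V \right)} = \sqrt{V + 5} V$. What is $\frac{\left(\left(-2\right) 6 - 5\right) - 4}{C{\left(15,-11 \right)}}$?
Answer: $- \frac{7 i \sqrt{6}}{22} \approx - 0.77938 i$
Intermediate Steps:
$C{\left(a,V \right)} = V \sqrt{5 + V}$ ($C{\left(a,V \right)} = \sqrt{5 + V} V = V \sqrt{5 + V}$)
$\frac{\left(\left(-2\right) 6 - 5\right) - 4}{C{\left(15,-11 \right)}} = \frac{\left(\left(-2\right) 6 - 5\right) - 4}{\left(-11\right) \sqrt{5 - 11}} = \frac{\left(-12 - 5\right) - 4}{\left(-11\right) \sqrt{-6}} = \frac{-17 - 4}{\left(-11\right) i \sqrt{6}} = - \frac{21}{\left(-11\right) i \sqrt{6}} = - 21 \frac{i \sqrt{6}}{66} = - \frac{7 i \sqrt{6}}{22}$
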